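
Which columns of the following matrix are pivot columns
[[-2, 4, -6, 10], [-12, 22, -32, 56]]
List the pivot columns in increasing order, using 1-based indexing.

1, 2

R1 -> -1/2·R1
  [   1  -2    3  -5 ]
  [ -12  22  -32  56 ]
R2 -> R2 + 12·R1
  [ 1  -2  3  -5 ]
  [ 0  -2  4  -4 ]
R2 -> -1/2·R2
  [ 1  -2   3  -5 ]
  [ 0   1  -2   2 ]
R1 -> R1 + 2·R2
  [ 1  0  -1  -1 ]
  [ 0  1  -2   2 ]
Pivot columns are the columns containing a leading 1.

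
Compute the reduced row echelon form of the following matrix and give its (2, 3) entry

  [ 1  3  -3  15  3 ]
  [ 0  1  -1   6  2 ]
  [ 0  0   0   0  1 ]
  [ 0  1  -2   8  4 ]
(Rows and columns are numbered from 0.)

r4 → r4 − r2
  [ 1  3  -3  15  3 ]
  [ 0  1  -1   6  2 ]
  [ 0  0   0   0  1 ]
  [ 0  0  -1   2  2 ]
r3 <=> r4
  [ 1  3  -3  15  3 ]
  [ 0  1  -1   6  2 ]
  [ 0  0  -1   2  2 ]
  [ 0  0   0   0  1 ]
r3 → -1·r3
  [ 1  3  -3  15   3 ]
  [ 0  1  -1   6   2 ]
  [ 0  0   1  -2  -2 ]
  [ 0  0   0   0   1 ]
r3 → r3 + 2·r4
  [ 1  3  -3  15  3 ]
  [ 0  1  -1   6  2 ]
  [ 0  0   1  -2  0 ]
  [ 0  0   0   0  1 ]
r2 → r2 − 2·r4
  [ 1  3  -3  15  3 ]
  [ 0  1  -1   6  0 ]
  [ 0  0   1  -2  0 ]
  [ 0  0   0   0  1 ]
r1 → r1 − 3·r4
  [ 1  3  -3  15  0 ]
  [ 0  1  -1   6  0 ]
  [ 0  0   1  -2  0 ]
  [ 0  0   0   0  1 ]
r2 → r2 + r3
  [ 1  3  -3  15  0 ]
  [ 0  1   0   4  0 ]
  [ 0  0   1  -2  0 ]
  [ 0  0   0   0  1 ]
r1 → r1 + 3·r3
  [ 1  3  0   9  0 ]
  [ 0  1  0   4  0 ]
  [ 0  0  1  -2  0 ]
  [ 0  0  0   0  1 ]
r1 → r1 − 3·r2
  [ 1  0  0  -3  0 ]
  [ 0  1  0   4  0 ]
  [ 0  0  1  -2  0 ]
  [ 0  0  0   0  1 ]

-2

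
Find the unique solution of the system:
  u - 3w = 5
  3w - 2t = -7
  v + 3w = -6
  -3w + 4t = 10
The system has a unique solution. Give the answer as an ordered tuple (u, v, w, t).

(1, -2, -4/3, 3/2)

Form the augmented matrix and row-reduce:
  [ 1  0  -3   0  |   5 ]
  [ 0  0   3  -2  |  -7 ]
  [ 0  1   3   0  |  -6 ]
  [ 0  0  -3   4  |  10 ]
R2 <=> R3
  [ 1  0  -3   0  |   5 ]
  [ 0  1   3   0  |  -6 ]
  [ 0  0   3  -2  |  -7 ]
  [ 0  0  -3   4  |  10 ]
R3 := 1/3·R3
  [ 1  0  -3     0  |     5 ]
  [ 0  1   3     0  |    -6 ]
  [ 0  0   1  -2/3  |  -7/3 ]
  [ 0  0  -3     4  |    10 ]
R4 := R4 + 3·R3
  [ 1  0  -3     0  |     5 ]
  [ 0  1   3     0  |    -6 ]
  [ 0  0   1  -2/3  |  -7/3 ]
  [ 0  0   0     2  |     3 ]
R4 := 1/2·R4
  [ 1  0  -3     0  |     5 ]
  [ 0  1   3     0  |    -6 ]
  [ 0  0   1  -2/3  |  -7/3 ]
  [ 0  0   0     1  |   3/2 ]
R3 := R3 + 2/3·R4
  [ 1  0  -3  0  |     5 ]
  [ 0  1   3  0  |    -6 ]
  [ 0  0   1  0  |  -4/3 ]
  [ 0  0   0  1  |   3/2 ]
R2 := R2 − 3·R3
  [ 1  0  -3  0  |     5 ]
  [ 0  1   0  0  |    -2 ]
  [ 0  0   1  0  |  -4/3 ]
  [ 0  0   0  1  |   3/2 ]
R1 := R1 + 3·R3
  [ 1  0  0  0  |     1 ]
  [ 0  1  0  0  |    -2 ]
  [ 0  0  1  0  |  -4/3 ]
  [ 0  0  0  1  |   3/2 ]
Reading off the last column: u = 1, v = -2, w = -4/3, t = 3/2.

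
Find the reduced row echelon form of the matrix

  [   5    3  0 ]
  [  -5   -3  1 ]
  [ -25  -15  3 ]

[[1, 3/5, 0], [0, 0, 1], [0, 0, 0]]

Multiply R1 by 1/5.
  [   1  3/5  0 ]
  [  -5   -3  1 ]
  [ -25  -15  3 ]
Add 5 times R1 to R2.
  [   1  3/5  0 ]
  [   0    0  1 ]
  [ -25  -15  3 ]
Add 25 times R1 to R3.
  [ 1  3/5  0 ]
  [ 0    0  1 ]
  [ 0    0  3 ]
Subtract 3 times R2 from R3.
  [ 1  3/5  0 ]
  [ 0    0  1 ]
  [ 0    0  0 ]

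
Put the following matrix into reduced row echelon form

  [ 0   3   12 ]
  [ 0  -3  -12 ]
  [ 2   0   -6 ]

[[1, 0, -3], [0, 1, 4], [0, 0, 0]]

R1 ↔ R3
R1 := 1/2·R1
R2 := -1/3·R2
R3 := R3 − 3·R2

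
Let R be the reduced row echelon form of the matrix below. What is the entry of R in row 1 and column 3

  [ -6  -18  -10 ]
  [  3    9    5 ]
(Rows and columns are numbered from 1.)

ρ1 → -1/6·ρ1
  [ 1  3  5/3 ]
  [ 3  9    5 ]
ρ2 → ρ2 − 3·ρ1
  [ 1  3  5/3 ]
  [ 0  0    0 ]

5/3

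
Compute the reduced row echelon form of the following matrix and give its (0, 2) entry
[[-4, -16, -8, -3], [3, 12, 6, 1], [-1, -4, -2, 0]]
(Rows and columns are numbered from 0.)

2

R1 → -1/4·R1
  [  1   4   2  3/4 ]
  [  3  12   6    1 ]
  [ -1  -4  -2    0 ]
R2 → R2 − 3·R1
  [  1   4   2   3/4 ]
  [  0   0   0  -5/4 ]
  [ -1  -4  -2     0 ]
R3 → R3 + R1
  [ 1  4  2   3/4 ]
  [ 0  0  0  -5/4 ]
  [ 0  0  0   3/4 ]
R2 → -4/5·R2
  [ 1  4  2  3/4 ]
  [ 0  0  0    1 ]
  [ 0  0  0  3/4 ]
R3 → R3 − 3/4·R2
  [ 1  4  2  3/4 ]
  [ 0  0  0    1 ]
  [ 0  0  0    0 ]
R1 → R1 − 3/4·R2
  [ 1  4  2  0 ]
  [ 0  0  0  1 ]
  [ 0  0  0  0 ]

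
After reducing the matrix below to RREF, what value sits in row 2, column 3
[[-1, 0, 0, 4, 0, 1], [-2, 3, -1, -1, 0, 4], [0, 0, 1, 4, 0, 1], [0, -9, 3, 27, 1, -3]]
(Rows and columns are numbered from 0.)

4

Multiply R1 by -1.
  [  1   0   0  -4  0  -1 ]
  [ -2   3  -1  -1  0   4 ]
  [  0   0   1   4  0   1 ]
  [  0  -9   3  27  1  -3 ]
Add 2 times R1 to R2.
  [ 1   0   0  -4  0  -1 ]
  [ 0   3  -1  -9  0   2 ]
  [ 0   0   1   4  0   1 ]
  [ 0  -9   3  27  1  -3 ]
Multiply R2 by 1/3.
  [ 1   0     0  -4  0   -1 ]
  [ 0   1  -1/3  -3  0  2/3 ]
  [ 0   0     1   4  0    1 ]
  [ 0  -9     3  27  1   -3 ]
Add 9 times R2 to R4.
  [ 1  0     0  -4  0   -1 ]
  [ 0  1  -1/3  -3  0  2/3 ]
  [ 0  0     1   4  0    1 ]
  [ 0  0     0   0  1    3 ]
Add 1/3 times R3 to R2.
  [ 1  0  0    -4  0  -1 ]
  [ 0  1  0  -5/3  0   1 ]
  [ 0  0  1     4  0   1 ]
  [ 0  0  0     0  1   3 ]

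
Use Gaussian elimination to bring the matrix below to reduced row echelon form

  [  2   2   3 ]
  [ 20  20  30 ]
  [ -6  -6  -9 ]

R1 → 1/2·R1
  [  1   1  3/2 ]
  [ 20  20   30 ]
  [ -6  -6   -9 ]
R2 → R2 − 20·R1
  [  1   1  3/2 ]
  [  0   0    0 ]
  [ -6  -6   -9 ]
R3 → R3 + 6·R1
  [ 1  1  3/2 ]
  [ 0  0    0 ]
  [ 0  0    0 ]

[[1, 1, 3/2], [0, 0, 0], [0, 0, 0]]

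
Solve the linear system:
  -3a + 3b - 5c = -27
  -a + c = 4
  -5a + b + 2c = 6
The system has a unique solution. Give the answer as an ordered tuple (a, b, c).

Form the augmented matrix and row-reduce:
  [ -3  3  -5  |  -27 ]
  [ -1  0   1  |    4 ]
  [ -5  1   2  |    6 ]
R1 := -1/3·R1
  [  1  -1  5/3  |  9 ]
  [ -1   0    1  |  4 ]
  [ -5   1    2  |  6 ]
R2 := R2 + R1
  [  1  -1  5/3  |   9 ]
  [  0  -1  8/3  |  13 ]
  [ -5   1    2  |   6 ]
R3 := R3 + 5·R1
  [ 1  -1   5/3  |   9 ]
  [ 0  -1   8/3  |  13 ]
  [ 0  -4  31/3  |  51 ]
R2 := -1·R2
  [ 1  -1   5/3  |    9 ]
  [ 0   1  -8/3  |  -13 ]
  [ 0  -4  31/3  |   51 ]
R3 := R3 + 4·R2
  [ 1  -1   5/3  |    9 ]
  [ 0   1  -8/3  |  -13 ]
  [ 0   0  -1/3  |   -1 ]
R3 := -3·R3
  [ 1  -1   5/3  |    9 ]
  [ 0   1  -8/3  |  -13 ]
  [ 0   0     1  |    3 ]
R2 := R2 + 8/3·R3
  [ 1  -1  5/3  |   9 ]
  [ 0   1    0  |  -5 ]
  [ 0   0    1  |   3 ]
R1 := R1 − 5/3·R3
  [ 1  -1  0  |   4 ]
  [ 0   1  0  |  -5 ]
  [ 0   0  1  |   3 ]
R1 := R1 + R2
  [ 1  0  0  |  -1 ]
  [ 0  1  0  |  -5 ]
  [ 0  0  1  |   3 ]
Reading off the last column: a = -1, b = -5, c = 3.

(-1, -5, 3)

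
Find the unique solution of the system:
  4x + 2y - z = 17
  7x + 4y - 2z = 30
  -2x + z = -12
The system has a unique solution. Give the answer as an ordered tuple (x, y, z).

(4, -3/2, -4)

Form the augmented matrix and row-reduce:
  [  4  2  -1  |   17 ]
  [  7  4  -2  |   30 ]
  [ -2  0   1  |  -12 ]
r1 → 1/4·r1
  [  1  1/2  -1/4  |  17/4 ]
  [  7    4    -2  |    30 ]
  [ -2    0     1  |   -12 ]
r2 → r2 − 7·r1
  [  1  1/2  -1/4  |  17/4 ]
  [  0  1/2  -1/4  |   1/4 ]
  [ -2    0     1  |   -12 ]
r3 → r3 + 2·r1
  [ 1  1/2  -1/4  |  17/4 ]
  [ 0  1/2  -1/4  |   1/4 ]
  [ 0    1   1/2  |  -7/2 ]
r2 → 2·r2
  [ 1  1/2  -1/4  |  17/4 ]
  [ 0    1  -1/2  |   1/2 ]
  [ 0    1   1/2  |  -7/2 ]
r3 → r3 − r2
  [ 1  1/2  -1/4  |  17/4 ]
  [ 0    1  -1/2  |   1/2 ]
  [ 0    0     1  |    -4 ]
r2 → r2 + 1/2·r3
  [ 1  1/2  -1/4  |  17/4 ]
  [ 0    1     0  |  -3/2 ]
  [ 0    0     1  |    -4 ]
r1 → r1 + 1/4·r3
  [ 1  1/2  0  |  13/4 ]
  [ 0    1  0  |  -3/2 ]
  [ 0    0  1  |    -4 ]
r1 → r1 − 1/2·r2
  [ 1  0  0  |     4 ]
  [ 0  1  0  |  -3/2 ]
  [ 0  0  1  |    -4 ]
Reading off the last column: x = 4, y = -3/2, z = -4.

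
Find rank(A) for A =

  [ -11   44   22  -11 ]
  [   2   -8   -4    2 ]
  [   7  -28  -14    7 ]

ρ1 → -1/11·ρ1
  [ 1   -4   -2  1 ]
  [ 2   -8   -4  2 ]
  [ 7  -28  -14  7 ]
ρ2 → ρ2 − 2·ρ1
  [ 1   -4   -2  1 ]
  [ 0    0    0  0 ]
  [ 7  -28  -14  7 ]
ρ3 → ρ3 − 7·ρ1
  [ 1  -4  -2  1 ]
  [ 0   0   0  0 ]
  [ 0   0   0  0 ]
The reduced form has 1 nonzero row.

rank = 1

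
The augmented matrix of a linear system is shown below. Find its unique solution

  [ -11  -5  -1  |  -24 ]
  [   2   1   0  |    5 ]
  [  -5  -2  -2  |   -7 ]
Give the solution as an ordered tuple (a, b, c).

R1 ← -1/11·R1
R2 ← R2 − 2·R1
R3 ← R3 + 5·R1
R2 ← 11·R2
R3 ← R3 − 3/11·R2
R3 ← -1·R3
R2 ← R2 + 2·R3
R1 ← R1 − 1/11·R3
R1 ← R1 − 5/11·R2
Reading off the last column: a = 1, b = 3, c = -2.

(1, 3, -2)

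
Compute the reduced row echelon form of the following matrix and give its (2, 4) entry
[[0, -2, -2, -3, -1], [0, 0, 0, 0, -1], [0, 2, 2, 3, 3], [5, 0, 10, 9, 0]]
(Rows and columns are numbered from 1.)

3/2

ρ1 <=> ρ4
  [ 5   0  10   9   0 ]
  [ 0   0   0   0  -1 ]
  [ 0   2   2   3   3 ]
  [ 0  -2  -2  -3  -1 ]
ρ1 → 1/5·ρ1
  [ 1   0   2  9/5   0 ]
  [ 0   0   0    0  -1 ]
  [ 0   2   2    3   3 ]
  [ 0  -2  -2   -3  -1 ]
ρ2 <=> ρ3
  [ 1   0   2  9/5   0 ]
  [ 0   2   2    3   3 ]
  [ 0   0   0    0  -1 ]
  [ 0  -2  -2   -3  -1 ]
ρ2 → 1/2·ρ2
  [ 1   0   2  9/5    0 ]
  [ 0   1   1  3/2  3/2 ]
  [ 0   0   0    0   -1 ]
  [ 0  -2  -2   -3   -1 ]
ρ4 → ρ4 + 2·ρ2
  [ 1  0  2  9/5    0 ]
  [ 0  1  1  3/2  3/2 ]
  [ 0  0  0    0   -1 ]
  [ 0  0  0    0    2 ]
ρ3 → -1·ρ3
  [ 1  0  2  9/5    0 ]
  [ 0  1  1  3/2  3/2 ]
  [ 0  0  0    0    1 ]
  [ 0  0  0    0    2 ]
ρ4 → ρ4 − 2·ρ3
  [ 1  0  2  9/5    0 ]
  [ 0  1  1  3/2  3/2 ]
  [ 0  0  0    0    1 ]
  [ 0  0  0    0    0 ]
ρ2 → ρ2 − 3/2·ρ3
  [ 1  0  2  9/5  0 ]
  [ 0  1  1  3/2  0 ]
  [ 0  0  0    0  1 ]
  [ 0  0  0    0  0 ]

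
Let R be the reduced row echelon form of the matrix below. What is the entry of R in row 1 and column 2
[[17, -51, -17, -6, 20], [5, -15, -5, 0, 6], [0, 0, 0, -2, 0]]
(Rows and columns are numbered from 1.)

-3

R1 ← 1/17·R1
R2 ← R2 − 5·R1
R2 ← 17/30·R2
R3 ← R3 + 2·R2
R3 ← 15/2·R3
R2 ← R2 − 1/15·R3
R1 ← R1 − 20/17·R3
R1 ← R1 + 6/17·R2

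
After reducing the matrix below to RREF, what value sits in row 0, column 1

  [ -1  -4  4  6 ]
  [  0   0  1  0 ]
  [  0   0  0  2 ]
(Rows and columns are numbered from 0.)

4

ρ1 -> -1·ρ1
ρ3 -> 1/2·ρ3
ρ1 -> ρ1 + 6·ρ3
ρ1 -> ρ1 + 4·ρ2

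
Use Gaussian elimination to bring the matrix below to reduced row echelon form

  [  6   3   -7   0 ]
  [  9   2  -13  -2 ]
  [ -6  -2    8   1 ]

R1 -> 1/6·R1
  [  1  1/2  -7/6   0 ]
  [  9    2   -13  -2 ]
  [ -6   -2     8   1 ]
R2 -> R2 − 9·R1
  [  1   1/2  -7/6   0 ]
  [  0  -5/2  -5/2  -2 ]
  [ -6    -2     8   1 ]
R3 -> R3 + 6·R1
  [ 1   1/2  -7/6   0 ]
  [ 0  -5/2  -5/2  -2 ]
  [ 0     1     1   1 ]
R2 -> -2/5·R2
  [ 1  1/2  -7/6    0 ]
  [ 0    1     1  4/5 ]
  [ 0    1     1    1 ]
R3 -> R3 − R2
  [ 1  1/2  -7/6    0 ]
  [ 0    1     1  4/5 ]
  [ 0    0     0  1/5 ]
R3 -> 5·R3
  [ 1  1/2  -7/6    0 ]
  [ 0    1     1  4/5 ]
  [ 0    0     0    1 ]
R2 -> R2 − 4/5·R3
  [ 1  1/2  -7/6  0 ]
  [ 0    1     1  0 ]
  [ 0    0     0  1 ]
R1 -> R1 − 1/2·R2
  [ 1  0  -5/3  0 ]
  [ 0  1     1  0 ]
  [ 0  0     0  1 ]

[[1, 0, -5/3, 0], [0, 1, 1, 0], [0, 0, 0, 1]]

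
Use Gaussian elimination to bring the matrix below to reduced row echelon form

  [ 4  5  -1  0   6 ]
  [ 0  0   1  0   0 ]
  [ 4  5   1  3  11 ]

r1 → 1/4·r1
r3 → r3 − 4·r1
r3 → r3 − 2·r2
r3 → 1/3·r3
r1 → r1 + 1/4·r2

[[1, 5/4, 0, 0, 3/2], [0, 0, 1, 0, 0], [0, 0, 0, 1, 5/3]]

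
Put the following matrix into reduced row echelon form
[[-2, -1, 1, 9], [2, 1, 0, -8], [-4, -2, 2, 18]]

[[1, 1/2, 0, -4], [0, 0, 1, 1], [0, 0, 0, 0]]

R1 := -1/2·R1
  [  1  1/2  -1/2  -9/2 ]
  [  2    1     0    -8 ]
  [ -4   -2     2    18 ]
R2 := R2 − 2·R1
  [  1  1/2  -1/2  -9/2 ]
  [  0    0     1     1 ]
  [ -4   -2     2    18 ]
R3 := R3 + 4·R1
  [ 1  1/2  -1/2  -9/2 ]
  [ 0    0     1     1 ]
  [ 0    0     0     0 ]
R1 := R1 + 1/2·R2
  [ 1  1/2  0  -4 ]
  [ 0    0  1   1 ]
  [ 0    0  0   0 ]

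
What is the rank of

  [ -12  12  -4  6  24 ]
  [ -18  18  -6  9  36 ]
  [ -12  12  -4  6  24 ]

rank = 1

ρ1 ← -1/12·ρ1
ρ2 ← ρ2 + 18·ρ1
ρ3 ← ρ3 + 12·ρ1
The reduced form has 1 nonzero row.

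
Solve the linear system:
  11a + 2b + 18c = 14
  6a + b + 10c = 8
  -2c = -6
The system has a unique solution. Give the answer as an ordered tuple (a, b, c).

Form the augmented matrix and row-reduce:
  [ 11  2  18  |  14 ]
  [  6  1  10  |   8 ]
  [  0  0  -2  |  -6 ]
ρ1 -> 1/11·ρ1
  [ 1  2/11  18/11  |  14/11 ]
  [ 6     1     10  |      8 ]
  [ 0     0     -2  |     -6 ]
ρ2 -> ρ2 − 6·ρ1
  [ 1   2/11  18/11  |  14/11 ]
  [ 0  -1/11   2/11  |   4/11 ]
  [ 0      0     -2  |     -6 ]
ρ2 -> -11·ρ2
  [ 1  2/11  18/11  |  14/11 ]
  [ 0     1     -2  |     -4 ]
  [ 0     0     -2  |     -6 ]
ρ3 -> -1/2·ρ3
  [ 1  2/11  18/11  |  14/11 ]
  [ 0     1     -2  |     -4 ]
  [ 0     0      1  |      3 ]
ρ2 -> ρ2 + 2·ρ3
  [ 1  2/11  18/11  |  14/11 ]
  [ 0     1      0  |      2 ]
  [ 0     0      1  |      3 ]
ρ1 -> ρ1 − 18/11·ρ3
  [ 1  2/11  0  |  -40/11 ]
  [ 0     1  0  |       2 ]
  [ 0     0  1  |       3 ]
ρ1 -> ρ1 − 2/11·ρ2
  [ 1  0  0  |  -4 ]
  [ 0  1  0  |   2 ]
  [ 0  0  1  |   3 ]
Reading off the last column: a = -4, b = 2, c = 3.

(-4, 2, 3)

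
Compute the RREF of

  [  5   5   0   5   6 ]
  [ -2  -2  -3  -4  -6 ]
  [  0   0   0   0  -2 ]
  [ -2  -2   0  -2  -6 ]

[[1, 1, 0, 1, 0], [0, 0, 1, 2/3, 0], [0, 0, 0, 0, 1], [0, 0, 0, 0, 0]]

Multiply r1 by 1/5.
  [  1   1   0   1  6/5 ]
  [ -2  -2  -3  -4   -6 ]
  [  0   0   0   0   -2 ]
  [ -2  -2   0  -2   -6 ]
Add 2 times r1 to r2.
  [  1   1   0   1    6/5 ]
  [  0   0  -3  -2  -18/5 ]
  [  0   0   0   0     -2 ]
  [ -2  -2   0  -2     -6 ]
Add 2 times r1 to r4.
  [ 1  1   0   1    6/5 ]
  [ 0  0  -3  -2  -18/5 ]
  [ 0  0   0   0     -2 ]
  [ 0  0   0   0  -18/5 ]
Multiply r2 by -1/3.
  [ 1  1  0    1    6/5 ]
  [ 0  0  1  2/3    6/5 ]
  [ 0  0  0    0     -2 ]
  [ 0  0  0    0  -18/5 ]
Multiply r3 by -1/2.
  [ 1  1  0    1    6/5 ]
  [ 0  0  1  2/3    6/5 ]
  [ 0  0  0    0      1 ]
  [ 0  0  0    0  -18/5 ]
Add 18/5 times r3 to r4.
  [ 1  1  0    1  6/5 ]
  [ 0  0  1  2/3  6/5 ]
  [ 0  0  0    0    1 ]
  [ 0  0  0    0    0 ]
Subtract 6/5 times r3 from r2.
  [ 1  1  0    1  6/5 ]
  [ 0  0  1  2/3    0 ]
  [ 0  0  0    0    1 ]
  [ 0  0  0    0    0 ]
Subtract 6/5 times r3 from r1.
  [ 1  1  0    1  0 ]
  [ 0  0  1  2/3  0 ]
  [ 0  0  0    0  1 ]
  [ 0  0  0    0  0 ]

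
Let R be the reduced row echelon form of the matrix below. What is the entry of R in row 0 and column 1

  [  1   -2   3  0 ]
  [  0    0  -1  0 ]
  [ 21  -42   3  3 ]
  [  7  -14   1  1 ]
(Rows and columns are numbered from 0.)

ρ3 := ρ3 − 21·ρ1
ρ4 := ρ4 − 7·ρ1
ρ2 := -1·ρ2
ρ3 := ρ3 + 60·ρ2
ρ4 := ρ4 + 20·ρ2
ρ3 := 1/3·ρ3
ρ4 := ρ4 − ρ3
ρ1 := ρ1 − 3·ρ2

-2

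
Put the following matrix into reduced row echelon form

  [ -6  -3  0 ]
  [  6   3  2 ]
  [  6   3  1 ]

Multiply r1 by -1/6.
  [ 1  1/2  0 ]
  [ 6    3  2 ]
  [ 6    3  1 ]
Subtract 6 times r1 from r2.
  [ 1  1/2  0 ]
  [ 0    0  2 ]
  [ 6    3  1 ]
Subtract 6 times r1 from r3.
  [ 1  1/2  0 ]
  [ 0    0  2 ]
  [ 0    0  1 ]
Multiply r2 by 1/2.
  [ 1  1/2  0 ]
  [ 0    0  1 ]
  [ 0    0  1 ]
Subtract r2 from r3.
  [ 1  1/2  0 ]
  [ 0    0  1 ]
  [ 0    0  0 ]

[[1, 1/2, 0], [0, 0, 1], [0, 0, 0]]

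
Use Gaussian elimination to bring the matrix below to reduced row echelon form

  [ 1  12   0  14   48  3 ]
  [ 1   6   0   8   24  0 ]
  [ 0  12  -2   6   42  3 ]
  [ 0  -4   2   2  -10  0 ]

[[1, 0, 0, 2, 0, 0], [0, 1, 0, 1, 4, 0], [0, 0, 1, 3, 3, 0], [0, 0, 0, 0, 0, 1]]

R2 := R2 − R1
  [ 1  12   0  14   48   3 ]
  [ 0  -6   0  -6  -24  -3 ]
  [ 0  12  -2   6   42   3 ]
  [ 0  -4   2   2  -10   0 ]
R2 := -1/6·R2
  [ 1  12   0  14   48    3 ]
  [ 0   1   0   1    4  1/2 ]
  [ 0  12  -2   6   42    3 ]
  [ 0  -4   2   2  -10    0 ]
R3 := R3 − 12·R2
  [ 1  12   0  14   48    3 ]
  [ 0   1   0   1    4  1/2 ]
  [ 0   0  -2  -6   -6   -3 ]
  [ 0  -4   2   2  -10    0 ]
R4 := R4 + 4·R2
  [ 1  12   0  14  48    3 ]
  [ 0   1   0   1   4  1/2 ]
  [ 0   0  -2  -6  -6   -3 ]
  [ 0   0   2   6   6    2 ]
R3 := -1/2·R3
  [ 1  12  0  14  48    3 ]
  [ 0   1  0   1   4  1/2 ]
  [ 0   0  1   3   3  3/2 ]
  [ 0   0  2   6   6    2 ]
R4 := R4 − 2·R3
  [ 1  12  0  14  48    3 ]
  [ 0   1  0   1   4  1/2 ]
  [ 0   0  1   3   3  3/2 ]
  [ 0   0  0   0   0   -1 ]
R4 := -1·R4
  [ 1  12  0  14  48    3 ]
  [ 0   1  0   1   4  1/2 ]
  [ 0   0  1   3   3  3/2 ]
  [ 0   0  0   0   0    1 ]
R3 := R3 − 3/2·R4
  [ 1  12  0  14  48    3 ]
  [ 0   1  0   1   4  1/2 ]
  [ 0   0  1   3   3    0 ]
  [ 0   0  0   0   0    1 ]
R2 := R2 − 1/2·R4
  [ 1  12  0  14  48  3 ]
  [ 0   1  0   1   4  0 ]
  [ 0   0  1   3   3  0 ]
  [ 0   0  0   0   0  1 ]
R1 := R1 − 3·R4
  [ 1  12  0  14  48  0 ]
  [ 0   1  0   1   4  0 ]
  [ 0   0  1   3   3  0 ]
  [ 0   0  0   0   0  1 ]
R1 := R1 − 12·R2
  [ 1  0  0  2  0  0 ]
  [ 0  1  0  1  4  0 ]
  [ 0  0  1  3  3  0 ]
  [ 0  0  0  0  0  1 ]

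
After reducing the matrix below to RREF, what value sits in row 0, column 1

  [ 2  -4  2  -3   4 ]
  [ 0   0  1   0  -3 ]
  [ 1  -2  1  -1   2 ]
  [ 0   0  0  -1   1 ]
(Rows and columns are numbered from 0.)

-2

ρ1 -> 1/2·ρ1
  [ 1  -2  1  -3/2   2 ]
  [ 0   0  1     0  -3 ]
  [ 1  -2  1    -1   2 ]
  [ 0   0  0    -1   1 ]
ρ3 -> ρ3 − ρ1
  [ 1  -2  1  -3/2   2 ]
  [ 0   0  1     0  -3 ]
  [ 0   0  0   1/2   0 ]
  [ 0   0  0    -1   1 ]
ρ3 -> 2·ρ3
  [ 1  -2  1  -3/2   2 ]
  [ 0   0  1     0  -3 ]
  [ 0   0  0     1   0 ]
  [ 0   0  0    -1   1 ]
ρ4 -> ρ4 + ρ3
  [ 1  -2  1  -3/2   2 ]
  [ 0   0  1     0  -3 ]
  [ 0   0  0     1   0 ]
  [ 0   0  0     0   1 ]
ρ2 -> ρ2 + 3·ρ4
  [ 1  -2  1  -3/2  2 ]
  [ 0   0  1     0  0 ]
  [ 0   0  0     1  0 ]
  [ 0   0  0     0  1 ]
ρ1 -> ρ1 − 2·ρ4
  [ 1  -2  1  -3/2  0 ]
  [ 0   0  1     0  0 ]
  [ 0   0  0     1  0 ]
  [ 0   0  0     0  1 ]
ρ1 -> ρ1 + 3/2·ρ3
  [ 1  -2  1  0  0 ]
  [ 0   0  1  0  0 ]
  [ 0   0  0  1  0 ]
  [ 0   0  0  0  1 ]
ρ1 -> ρ1 − ρ2
  [ 1  -2  0  0  0 ]
  [ 0   0  1  0  0 ]
  [ 0   0  0  1  0 ]
  [ 0   0  0  0  1 ]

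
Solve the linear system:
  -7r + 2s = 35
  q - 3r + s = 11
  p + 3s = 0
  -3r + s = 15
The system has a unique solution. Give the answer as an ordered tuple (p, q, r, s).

Form the augmented matrix and row-reduce:
  [ 0  0  -7  2  |  35 ]
  [ 0  1  -3  1  |  11 ]
  [ 1  0   0  3  |   0 ]
  [ 0  0  -3  1  |  15 ]
R1 <=> R3
  [ 1  0   0  3  |   0 ]
  [ 0  1  -3  1  |  11 ]
  [ 0  0  -7  2  |  35 ]
  [ 0  0  -3  1  |  15 ]
R3 := -1/7·R3
  [ 1  0   0     3  |   0 ]
  [ 0  1  -3     1  |  11 ]
  [ 0  0   1  -2/7  |  -5 ]
  [ 0  0  -3     1  |  15 ]
R4 := R4 + 3·R3
  [ 1  0   0     3  |   0 ]
  [ 0  1  -3     1  |  11 ]
  [ 0  0   1  -2/7  |  -5 ]
  [ 0  0   0   1/7  |   0 ]
R4 := 7·R4
  [ 1  0   0     3  |   0 ]
  [ 0  1  -3     1  |  11 ]
  [ 0  0   1  -2/7  |  -5 ]
  [ 0  0   0     1  |   0 ]
R3 := R3 + 2/7·R4
  [ 1  0   0  3  |   0 ]
  [ 0  1  -3  1  |  11 ]
  [ 0  0   1  0  |  -5 ]
  [ 0  0   0  1  |   0 ]
R2 := R2 − R4
  [ 1  0   0  3  |   0 ]
  [ 0  1  -3  0  |  11 ]
  [ 0  0   1  0  |  -5 ]
  [ 0  0   0  1  |   0 ]
R1 := R1 − 3·R4
  [ 1  0   0  0  |   0 ]
  [ 0  1  -3  0  |  11 ]
  [ 0  0   1  0  |  -5 ]
  [ 0  0   0  1  |   0 ]
R2 := R2 + 3·R3
  [ 1  0  0  0  |   0 ]
  [ 0  1  0  0  |  -4 ]
  [ 0  0  1  0  |  -5 ]
  [ 0  0  0  1  |   0 ]
Reading off the last column: p = 0, q = -4, r = -5, s = 0.

(0, -4, -5, 0)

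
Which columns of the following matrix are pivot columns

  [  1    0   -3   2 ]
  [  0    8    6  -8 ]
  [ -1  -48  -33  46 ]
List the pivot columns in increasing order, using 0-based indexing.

Add r1 to r3.
  [ 1    0   -3   2 ]
  [ 0    8    6  -8 ]
  [ 0  -48  -36  48 ]
Multiply r2 by 1/8.
  [ 1    0   -3   2 ]
  [ 0    1  3/4  -1 ]
  [ 0  -48  -36  48 ]
Add 48 times r2 to r3.
  [ 1  0   -3   2 ]
  [ 0  1  3/4  -1 ]
  [ 0  0    0   0 ]
Pivot columns are the columns containing a leading 1.

0, 1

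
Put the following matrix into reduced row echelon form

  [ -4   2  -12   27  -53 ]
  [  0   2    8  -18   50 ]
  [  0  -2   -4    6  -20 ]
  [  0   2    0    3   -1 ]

[[1, 0, 0, 0, -1/2], [0, 1, 0, 0, 4], [0, 0, 1, 0, -3/2], [0, 0, 0, 1, -3]]

Multiply R1 by -1/4.
  [ 1  -1/2   3  -27/4  53/4 ]
  [ 0     2   8    -18    50 ]
  [ 0    -2  -4      6   -20 ]
  [ 0     2   0      3    -1 ]
Multiply R2 by 1/2.
  [ 1  -1/2   3  -27/4  53/4 ]
  [ 0     1   4     -9    25 ]
  [ 0    -2  -4      6   -20 ]
  [ 0     2   0      3    -1 ]
Add 2 times R2 to R3.
  [ 1  -1/2  3  -27/4  53/4 ]
  [ 0     1  4     -9    25 ]
  [ 0     0  4    -12    30 ]
  [ 0     2  0      3    -1 ]
Subtract 2 times R2 from R4.
  [ 1  -1/2   3  -27/4  53/4 ]
  [ 0     1   4     -9    25 ]
  [ 0     0   4    -12    30 ]
  [ 0     0  -8     21   -51 ]
Multiply R3 by 1/4.
  [ 1  -1/2   3  -27/4  53/4 ]
  [ 0     1   4     -9    25 ]
  [ 0     0   1     -3  15/2 ]
  [ 0     0  -8     21   -51 ]
Add 8 times R3 to R4.
  [ 1  -1/2  3  -27/4  53/4 ]
  [ 0     1  4     -9    25 ]
  [ 0     0  1     -3  15/2 ]
  [ 0     0  0     -3     9 ]
Multiply R4 by -1/3.
  [ 1  -1/2  3  -27/4  53/4 ]
  [ 0     1  4     -9    25 ]
  [ 0     0  1     -3  15/2 ]
  [ 0     0  0      1    -3 ]
Add 3 times R4 to R3.
  [ 1  -1/2  3  -27/4  53/4 ]
  [ 0     1  4     -9    25 ]
  [ 0     0  1      0  -3/2 ]
  [ 0     0  0      1    -3 ]
Add 9 times R4 to R2.
  [ 1  -1/2  3  -27/4  53/4 ]
  [ 0     1  4      0    -2 ]
  [ 0     0  1      0  -3/2 ]
  [ 0     0  0      1    -3 ]
Add 27/4 times R4 to R1.
  [ 1  -1/2  3  0    -7 ]
  [ 0     1  4  0    -2 ]
  [ 0     0  1  0  -3/2 ]
  [ 0     0  0  1    -3 ]
Subtract 4 times R3 from R2.
  [ 1  -1/2  3  0    -7 ]
  [ 0     1  0  0     4 ]
  [ 0     0  1  0  -3/2 ]
  [ 0     0  0  1    -3 ]
Subtract 3 times R3 from R1.
  [ 1  -1/2  0  0  -5/2 ]
  [ 0     1  0  0     4 ]
  [ 0     0  1  0  -3/2 ]
  [ 0     0  0  1    -3 ]
Add 1/2 times R2 to R1.
  [ 1  0  0  0  -1/2 ]
  [ 0  1  0  0     4 ]
  [ 0  0  1  0  -3/2 ]
  [ 0  0  0  1    -3 ]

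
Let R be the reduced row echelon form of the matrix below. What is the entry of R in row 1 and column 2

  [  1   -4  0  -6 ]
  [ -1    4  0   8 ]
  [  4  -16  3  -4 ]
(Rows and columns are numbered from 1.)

Add R1 to R2.
  [ 1   -4  0  -6 ]
  [ 0    0  0   2 ]
  [ 4  -16  3  -4 ]
Subtract 4 times R1 from R3.
  [ 1  -4  0  -6 ]
  [ 0   0  0   2 ]
  [ 0   0  3  20 ]
Swap R2 and R3.
  [ 1  -4  0  -6 ]
  [ 0   0  3  20 ]
  [ 0   0  0   2 ]
Multiply R2 by 1/3.
  [ 1  -4  0    -6 ]
  [ 0   0  1  20/3 ]
  [ 0   0  0     2 ]
Multiply R3 by 1/2.
  [ 1  -4  0    -6 ]
  [ 0   0  1  20/3 ]
  [ 0   0  0     1 ]
Subtract 20/3 times R3 from R2.
  [ 1  -4  0  -6 ]
  [ 0   0  1   0 ]
  [ 0   0  0   1 ]
Add 6 times R3 to R1.
  [ 1  -4  0  0 ]
  [ 0   0  1  0 ]
  [ 0   0  0  1 ]

-4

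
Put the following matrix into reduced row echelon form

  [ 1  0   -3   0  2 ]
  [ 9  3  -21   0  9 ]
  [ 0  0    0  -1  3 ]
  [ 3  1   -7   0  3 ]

[[1, 0, -3, 0, 2], [0, 1, 2, 0, -3], [0, 0, 0, 1, -3], [0, 0, 0, 0, 0]]

Subtract 9 times R1 from R2.
  [ 1  0  -3   0   2 ]
  [ 0  3   6   0  -9 ]
  [ 0  0   0  -1   3 ]
  [ 3  1  -7   0   3 ]
Subtract 3 times R1 from R4.
  [ 1  0  -3   0   2 ]
  [ 0  3   6   0  -9 ]
  [ 0  0   0  -1   3 ]
  [ 0  1   2   0  -3 ]
Multiply R2 by 1/3.
  [ 1  0  -3   0   2 ]
  [ 0  1   2   0  -3 ]
  [ 0  0   0  -1   3 ]
  [ 0  1   2   0  -3 ]
Subtract R2 from R4.
  [ 1  0  -3   0   2 ]
  [ 0  1   2   0  -3 ]
  [ 0  0   0  -1   3 ]
  [ 0  0   0   0   0 ]
Multiply R3 by -1.
  [ 1  0  -3  0   2 ]
  [ 0  1   2  0  -3 ]
  [ 0  0   0  1  -3 ]
  [ 0  0   0  0   0 ]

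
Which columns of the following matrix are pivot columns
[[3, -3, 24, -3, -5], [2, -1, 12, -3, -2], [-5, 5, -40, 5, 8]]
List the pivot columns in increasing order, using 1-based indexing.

R1 ← 1/3·R1
  [  1  -1    8  -1  -5/3 ]
  [  2  -1   12  -3    -2 ]
  [ -5   5  -40   5     8 ]
R2 ← R2 − 2·R1
  [  1  -1    8  -1  -5/3 ]
  [  0   1   -4  -1   4/3 ]
  [ -5   5  -40   5     8 ]
R3 ← R3 + 5·R1
  [ 1  -1   8  -1  -5/3 ]
  [ 0   1  -4  -1   4/3 ]
  [ 0   0   0   0  -1/3 ]
R3 ← -3·R3
  [ 1  -1   8  -1  -5/3 ]
  [ 0   1  -4  -1   4/3 ]
  [ 0   0   0   0     1 ]
R2 ← R2 − 4/3·R3
  [ 1  -1   8  -1  -5/3 ]
  [ 0   1  -4  -1     0 ]
  [ 0   0   0   0     1 ]
R1 ← R1 + 5/3·R3
  [ 1  -1   8  -1  0 ]
  [ 0   1  -4  -1  0 ]
  [ 0   0   0   0  1 ]
R1 ← R1 + R2
  [ 1  0   4  -2  0 ]
  [ 0  1  -4  -1  0 ]
  [ 0  0   0   0  1 ]
Pivot columns are the columns containing a leading 1.

1, 2, 5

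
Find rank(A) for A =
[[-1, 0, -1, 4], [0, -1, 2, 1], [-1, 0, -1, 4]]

rank = 2

R1 -> -1·R1
  [  1   0   1  -4 ]
  [  0  -1   2   1 ]
  [ -1   0  -1   4 ]
R3 -> R3 + R1
  [ 1   0  1  -4 ]
  [ 0  -1  2   1 ]
  [ 0   0  0   0 ]
R2 -> -1·R2
  [ 1  0   1  -4 ]
  [ 0  1  -2  -1 ]
  [ 0  0   0   0 ]
The reduced form has 2 nonzero rows.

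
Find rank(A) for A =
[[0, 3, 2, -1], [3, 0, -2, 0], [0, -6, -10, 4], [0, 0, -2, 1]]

ρ1 <-> ρ2
  [ 3   0   -2   0 ]
  [ 0   3    2  -1 ]
  [ 0  -6  -10   4 ]
  [ 0   0   -2   1 ]
ρ1 := 1/3·ρ1
  [ 1   0  -2/3   0 ]
  [ 0   3     2  -1 ]
  [ 0  -6   -10   4 ]
  [ 0   0    -2   1 ]
ρ2 := 1/3·ρ2
  [ 1   0  -2/3     0 ]
  [ 0   1   2/3  -1/3 ]
  [ 0  -6   -10     4 ]
  [ 0   0    -2     1 ]
ρ3 := ρ3 + 6·ρ2
  [ 1  0  -2/3     0 ]
  [ 0  1   2/3  -1/3 ]
  [ 0  0    -6     2 ]
  [ 0  0    -2     1 ]
ρ3 := -1/6·ρ3
  [ 1  0  -2/3     0 ]
  [ 0  1   2/3  -1/3 ]
  [ 0  0     1  -1/3 ]
  [ 0  0    -2     1 ]
ρ4 := ρ4 + 2·ρ3
  [ 1  0  -2/3     0 ]
  [ 0  1   2/3  -1/3 ]
  [ 0  0     1  -1/3 ]
  [ 0  0     0   1/3 ]
ρ4 := 3·ρ4
  [ 1  0  -2/3     0 ]
  [ 0  1   2/3  -1/3 ]
  [ 0  0     1  -1/3 ]
  [ 0  0     0     1 ]
ρ3 := ρ3 + 1/3·ρ4
  [ 1  0  -2/3     0 ]
  [ 0  1   2/3  -1/3 ]
  [ 0  0     1     0 ]
  [ 0  0     0     1 ]
ρ2 := ρ2 + 1/3·ρ4
  [ 1  0  -2/3  0 ]
  [ 0  1   2/3  0 ]
  [ 0  0     1  0 ]
  [ 0  0     0  1 ]
ρ2 := ρ2 − 2/3·ρ3
  [ 1  0  -2/3  0 ]
  [ 0  1     0  0 ]
  [ 0  0     1  0 ]
  [ 0  0     0  1 ]
ρ1 := ρ1 + 2/3·ρ3
  [ 1  0  0  0 ]
  [ 0  1  0  0 ]
  [ 0  0  1  0 ]
  [ 0  0  0  1 ]
The reduced form has 4 nonzero rows.

rank = 4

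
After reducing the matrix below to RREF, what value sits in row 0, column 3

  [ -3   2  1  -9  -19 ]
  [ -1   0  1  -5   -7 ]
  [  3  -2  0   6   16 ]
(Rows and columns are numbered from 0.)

ρ1 := -1/3·ρ1
  [  1  -2/3  -1/3   3  19/3 ]
  [ -1     0     1  -5    -7 ]
  [  3    -2     0   6    16 ]
ρ2 := ρ2 + ρ1
  [ 1  -2/3  -1/3   3  19/3 ]
  [ 0  -2/3   2/3  -2  -2/3 ]
  [ 3    -2     0   6    16 ]
ρ3 := ρ3 − 3·ρ1
  [ 1  -2/3  -1/3   3  19/3 ]
  [ 0  -2/3   2/3  -2  -2/3 ]
  [ 0     0     1  -3    -3 ]
ρ2 := -3/2·ρ2
  [ 1  -2/3  -1/3   3  19/3 ]
  [ 0     1    -1   3     1 ]
  [ 0     0     1  -3    -3 ]
ρ2 := ρ2 + ρ3
  [ 1  -2/3  -1/3   3  19/3 ]
  [ 0     1     0   0    -2 ]
  [ 0     0     1  -3    -3 ]
ρ1 := ρ1 + 1/3·ρ3
  [ 1  -2/3  0   2  16/3 ]
  [ 0     1  0   0    -2 ]
  [ 0     0  1  -3    -3 ]
ρ1 := ρ1 + 2/3·ρ2
  [ 1  0  0   2   4 ]
  [ 0  1  0   0  -2 ]
  [ 0  0  1  -3  -3 ]

2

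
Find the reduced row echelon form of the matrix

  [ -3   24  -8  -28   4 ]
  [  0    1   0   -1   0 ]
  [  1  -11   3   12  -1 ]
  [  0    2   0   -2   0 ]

[[1, 0, 0, 4, -4], [0, 1, 0, -1, 0], [0, 0, 1, -1, 1], [0, 0, 0, 0, 0]]

r1 -> -1/3·r1
  [ 1   -8  8/3  28/3  -4/3 ]
  [ 0    1    0    -1     0 ]
  [ 1  -11    3    12    -1 ]
  [ 0    2    0    -2     0 ]
r3 -> r3 − r1
  [ 1  -8  8/3  28/3  -4/3 ]
  [ 0   1    0    -1     0 ]
  [ 0  -3  1/3   8/3   1/3 ]
  [ 0   2    0    -2     0 ]
r3 -> r3 + 3·r2
  [ 1  -8  8/3  28/3  -4/3 ]
  [ 0   1    0    -1     0 ]
  [ 0   0  1/3  -1/3   1/3 ]
  [ 0   2    0    -2     0 ]
r4 -> r4 − 2·r2
  [ 1  -8  8/3  28/3  -4/3 ]
  [ 0   1    0    -1     0 ]
  [ 0   0  1/3  -1/3   1/3 ]
  [ 0   0    0     0     0 ]
r3 -> 3·r3
  [ 1  -8  8/3  28/3  -4/3 ]
  [ 0   1    0    -1     0 ]
  [ 0   0    1    -1     1 ]
  [ 0   0    0     0     0 ]
r1 -> r1 − 8/3·r3
  [ 1  -8  0  12  -4 ]
  [ 0   1  0  -1   0 ]
  [ 0   0  1  -1   1 ]
  [ 0   0  0   0   0 ]
r1 -> r1 + 8·r2
  [ 1  0  0   4  -4 ]
  [ 0  1  0  -1   0 ]
  [ 0  0  1  -1   1 ]
  [ 0  0  0   0   0 ]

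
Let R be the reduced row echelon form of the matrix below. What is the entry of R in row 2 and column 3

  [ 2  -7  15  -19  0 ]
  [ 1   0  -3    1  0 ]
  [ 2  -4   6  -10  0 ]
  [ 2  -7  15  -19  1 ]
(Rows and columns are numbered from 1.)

-3

r1 -> 1/2·r1
  [ 1  -7/2  15/2  -19/2  0 ]
  [ 1     0    -3      1  0 ]
  [ 2    -4     6    -10  0 ]
  [ 2    -7    15    -19  1 ]
r2 -> r2 − r1
  [ 1  -7/2   15/2  -19/2  0 ]
  [ 0   7/2  -21/2   21/2  0 ]
  [ 2    -4      6    -10  0 ]
  [ 2    -7     15    -19  1 ]
r3 -> r3 − 2·r1
  [ 1  -7/2   15/2  -19/2  0 ]
  [ 0   7/2  -21/2   21/2  0 ]
  [ 0     3     -9      9  0 ]
  [ 2    -7     15    -19  1 ]
r4 -> r4 − 2·r1
  [ 1  -7/2   15/2  -19/2  0 ]
  [ 0   7/2  -21/2   21/2  0 ]
  [ 0     3     -9      9  0 ]
  [ 0     0      0      0  1 ]
r2 -> 2/7·r2
  [ 1  -7/2  15/2  -19/2  0 ]
  [ 0     1    -3      3  0 ]
  [ 0     3    -9      9  0 ]
  [ 0     0     0      0  1 ]
r3 -> r3 − 3·r2
  [ 1  -7/2  15/2  -19/2  0 ]
  [ 0     1    -3      3  0 ]
  [ 0     0     0      0  0 ]
  [ 0     0     0      0  1 ]
r3 <=> r4
  [ 1  -7/2  15/2  -19/2  0 ]
  [ 0     1    -3      3  0 ]
  [ 0     0     0      0  1 ]
  [ 0     0     0      0  0 ]
r1 -> r1 + 7/2·r2
  [ 1  0  -3  1  0 ]
  [ 0  1  -3  3  0 ]
  [ 0  0   0  0  1 ]
  [ 0  0   0  0  0 ]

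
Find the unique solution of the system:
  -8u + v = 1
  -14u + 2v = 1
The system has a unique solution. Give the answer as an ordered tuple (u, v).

(-1/2, -3)

Form the augmented matrix and row-reduce:
  [  -8  1  |  1 ]
  [ -14  2  |  1 ]
ρ1 := -1/8·ρ1
ρ2 := ρ2 + 14·ρ1
ρ2 := 4·ρ2
ρ1 := ρ1 + 1/8·ρ2
Reading off the last column: u = -1/2, v = -3.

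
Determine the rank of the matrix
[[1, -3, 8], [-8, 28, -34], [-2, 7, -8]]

R2 -> R2 + 8·R1
R3 -> R3 + 2·R1
R2 -> 1/4·R2
R3 -> R3 − R2
R3 -> 2·R3
R2 -> R2 − 15/2·R3
R1 -> R1 − 8·R3
R1 -> R1 + 3·R2
The reduced form has 3 nonzero rows.

rank = 3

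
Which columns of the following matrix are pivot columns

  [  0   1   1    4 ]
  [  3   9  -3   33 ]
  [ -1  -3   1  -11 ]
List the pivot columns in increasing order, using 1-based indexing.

Swap R1 and R2.
Multiply R1 by 1/3.
Add R1 to R3.
Subtract 3 times R2 from R1.
Pivot columns are the columns containing a leading 1.

1, 2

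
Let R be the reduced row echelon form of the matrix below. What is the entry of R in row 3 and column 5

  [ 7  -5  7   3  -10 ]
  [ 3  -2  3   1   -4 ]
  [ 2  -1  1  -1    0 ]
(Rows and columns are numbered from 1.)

-2

R1 -> 1/7·R1
  [ 1  -5/7  1  3/7  -10/7 ]
  [ 3    -2  3    1     -4 ]
  [ 2    -1  1   -1      0 ]
R2 -> R2 − 3·R1
  [ 1  -5/7  1   3/7  -10/7 ]
  [ 0   1/7  0  -2/7    2/7 ]
  [ 2    -1  1    -1      0 ]
R3 -> R3 − 2·R1
  [ 1  -5/7   1    3/7  -10/7 ]
  [ 0   1/7   0   -2/7    2/7 ]
  [ 0   3/7  -1  -13/7   20/7 ]
R2 -> 7·R2
  [ 1  -5/7   1    3/7  -10/7 ]
  [ 0     1   0     -2      2 ]
  [ 0   3/7  -1  -13/7   20/7 ]
R3 -> R3 − 3/7·R2
  [ 1  -5/7   1  3/7  -10/7 ]
  [ 0     1   0   -2      2 ]
  [ 0     0  -1   -1      2 ]
R3 -> -1·R3
  [ 1  -5/7  1  3/7  -10/7 ]
  [ 0     1  0   -2      2 ]
  [ 0     0  1    1     -2 ]
R1 -> R1 − R3
  [ 1  -5/7  0  -4/7  4/7 ]
  [ 0     1  0    -2    2 ]
  [ 0     0  1     1   -2 ]
R1 -> R1 + 5/7·R2
  [ 1  0  0  -2   2 ]
  [ 0  1  0  -2   2 ]
  [ 0  0  1   1  -2 ]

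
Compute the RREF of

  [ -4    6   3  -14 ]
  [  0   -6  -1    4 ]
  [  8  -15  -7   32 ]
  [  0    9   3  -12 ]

r1 -> -1/4·r1
  [ 1  -3/2  -3/4  7/2 ]
  [ 0    -6    -1    4 ]
  [ 8   -15    -7   32 ]
  [ 0     9     3  -12 ]
r3 -> r3 − 8·r1
  [ 1  -3/2  -3/4  7/2 ]
  [ 0    -6    -1    4 ]
  [ 0    -3    -1    4 ]
  [ 0     9     3  -12 ]
r2 -> -1/6·r2
  [ 1  -3/2  -3/4   7/2 ]
  [ 0     1   1/6  -2/3 ]
  [ 0    -3    -1     4 ]
  [ 0     9     3   -12 ]
r3 -> r3 + 3·r2
  [ 1  -3/2  -3/4   7/2 ]
  [ 0     1   1/6  -2/3 ]
  [ 0     0  -1/2     2 ]
  [ 0     9     3   -12 ]
r4 -> r4 − 9·r2
  [ 1  -3/2  -3/4   7/2 ]
  [ 0     1   1/6  -2/3 ]
  [ 0     0  -1/2     2 ]
  [ 0     0   3/2    -6 ]
r3 -> -2·r3
  [ 1  -3/2  -3/4   7/2 ]
  [ 0     1   1/6  -2/3 ]
  [ 0     0     1    -4 ]
  [ 0     0   3/2    -6 ]
r4 -> r4 − 3/2·r3
  [ 1  -3/2  -3/4   7/2 ]
  [ 0     1   1/6  -2/3 ]
  [ 0     0     1    -4 ]
  [ 0     0     0     0 ]
r2 -> r2 − 1/6·r3
  [ 1  -3/2  -3/4  7/2 ]
  [ 0     1     0    0 ]
  [ 0     0     1   -4 ]
  [ 0     0     0    0 ]
r1 -> r1 + 3/4·r3
  [ 1  -3/2  0  1/2 ]
  [ 0     1  0    0 ]
  [ 0     0  1   -4 ]
  [ 0     0  0    0 ]
r1 -> r1 + 3/2·r2
  [ 1  0  0  1/2 ]
  [ 0  1  0    0 ]
  [ 0  0  1   -4 ]
  [ 0  0  0    0 ]

[[1, 0, 0, 1/2], [0, 1, 0, 0], [0, 0, 1, -4], [0, 0, 0, 0]]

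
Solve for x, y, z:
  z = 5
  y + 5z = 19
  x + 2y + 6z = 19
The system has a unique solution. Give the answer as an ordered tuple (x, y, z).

(1, -6, 5)

Form the augmented matrix and row-reduce:
  [ 0  0  1  |   5 ]
  [ 0  1  5  |  19 ]
  [ 1  2  6  |  19 ]
Swap ρ1 and ρ3.
  [ 1  2  6  |  19 ]
  [ 0  1  5  |  19 ]
  [ 0  0  1  |   5 ]
Subtract 5 times ρ3 from ρ2.
  [ 1  2  6  |  19 ]
  [ 0  1  0  |  -6 ]
  [ 0  0  1  |   5 ]
Subtract 6 times ρ3 from ρ1.
  [ 1  2  0  |  -11 ]
  [ 0  1  0  |   -6 ]
  [ 0  0  1  |    5 ]
Subtract 2 times ρ2 from ρ1.
  [ 1  0  0  |   1 ]
  [ 0  1  0  |  -6 ]
  [ 0  0  1  |   5 ]
Reading off the last column: x = 1, y = -6, z = 5.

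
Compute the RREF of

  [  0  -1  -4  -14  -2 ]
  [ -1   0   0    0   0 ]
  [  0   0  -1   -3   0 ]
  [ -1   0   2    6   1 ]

[[1, 0, 0, 0, 0], [0, 1, 0, 2, 0], [0, 0, 1, 3, 0], [0, 0, 0, 0, 1]]

Swap ρ1 and ρ2.
  [ -1   0   0    0   0 ]
  [  0  -1  -4  -14  -2 ]
  [  0   0  -1   -3   0 ]
  [ -1   0   2    6   1 ]
Multiply ρ1 by -1.
  [  1   0   0    0   0 ]
  [  0  -1  -4  -14  -2 ]
  [  0   0  -1   -3   0 ]
  [ -1   0   2    6   1 ]
Add ρ1 to ρ4.
  [ 1   0   0    0   0 ]
  [ 0  -1  -4  -14  -2 ]
  [ 0   0  -1   -3   0 ]
  [ 0   0   2    6   1 ]
Multiply ρ2 by -1.
  [ 1  0   0   0  0 ]
  [ 0  1   4  14  2 ]
  [ 0  0  -1  -3  0 ]
  [ 0  0   2   6  1 ]
Multiply ρ3 by -1.
  [ 1  0  0   0  0 ]
  [ 0  1  4  14  2 ]
  [ 0  0  1   3  0 ]
  [ 0  0  2   6  1 ]
Subtract 2 times ρ3 from ρ4.
  [ 1  0  0   0  0 ]
  [ 0  1  4  14  2 ]
  [ 0  0  1   3  0 ]
  [ 0  0  0   0  1 ]
Subtract 2 times ρ4 from ρ2.
  [ 1  0  0   0  0 ]
  [ 0  1  4  14  0 ]
  [ 0  0  1   3  0 ]
  [ 0  0  0   0  1 ]
Subtract 4 times ρ3 from ρ2.
  [ 1  0  0  0  0 ]
  [ 0  1  0  2  0 ]
  [ 0  0  1  3  0 ]
  [ 0  0  0  0  1 ]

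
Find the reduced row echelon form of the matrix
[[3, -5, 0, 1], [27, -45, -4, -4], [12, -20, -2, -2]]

R1 := 1/3·R1
  [  1  -5/3   0  1/3 ]
  [ 27   -45  -4   -4 ]
  [ 12   -20  -2   -2 ]
R2 := R2 − 27·R1
  [  1  -5/3   0  1/3 ]
  [  0     0  -4  -13 ]
  [ 12   -20  -2   -2 ]
R3 := R3 − 12·R1
  [ 1  -5/3   0  1/3 ]
  [ 0     0  -4  -13 ]
  [ 0     0  -2   -6 ]
R2 := -1/4·R2
  [ 1  -5/3   0   1/3 ]
  [ 0     0   1  13/4 ]
  [ 0     0  -2    -6 ]
R3 := R3 + 2·R2
  [ 1  -5/3  0   1/3 ]
  [ 0     0  1  13/4 ]
  [ 0     0  0   1/2 ]
R3 := 2·R3
  [ 1  -5/3  0   1/3 ]
  [ 0     0  1  13/4 ]
  [ 0     0  0     1 ]
R2 := R2 − 13/4·R3
  [ 1  -5/3  0  1/3 ]
  [ 0     0  1    0 ]
  [ 0     0  0    1 ]
R1 := R1 − 1/3·R3
  [ 1  -5/3  0  0 ]
  [ 0     0  1  0 ]
  [ 0     0  0  1 ]

[[1, -5/3, 0, 0], [0, 0, 1, 0], [0, 0, 0, 1]]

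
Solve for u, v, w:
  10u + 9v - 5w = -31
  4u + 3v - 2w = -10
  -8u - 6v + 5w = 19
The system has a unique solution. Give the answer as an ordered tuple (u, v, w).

(0, -4, -1)

Form the augmented matrix and row-reduce:
  [ 10   9  -5  |  -31 ]
  [  4   3  -2  |  -10 ]
  [ -8  -6   5  |   19 ]
R1 := 1/10·R1
R2 := R2 − 4·R1
R3 := R3 + 8·R1
R2 := -5/3·R2
R3 := R3 − 6/5·R2
R1 := R1 + 1/2·R3
R1 := R1 − 9/10·R2
Reading off the last column: u = 0, v = -4, w = -1.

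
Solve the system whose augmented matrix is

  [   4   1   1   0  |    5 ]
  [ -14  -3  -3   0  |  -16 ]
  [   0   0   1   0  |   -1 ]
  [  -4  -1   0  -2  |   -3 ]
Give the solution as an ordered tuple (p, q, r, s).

ρ1 → 1/4·ρ1
  [   1  1/4  1/4   0  |  5/4 ]
  [ -14   -3   -3   0  |  -16 ]
  [   0    0    1   0  |   -1 ]
  [  -4   -1    0  -2  |   -3 ]
ρ2 → ρ2 + 14·ρ1
  [  1  1/4  1/4   0  |  5/4 ]
  [  0  1/2  1/2   0  |  3/2 ]
  [  0    0    1   0  |   -1 ]
  [ -4   -1    0  -2  |   -3 ]
ρ4 → ρ4 + 4·ρ1
  [ 1  1/4  1/4   0  |  5/4 ]
  [ 0  1/2  1/2   0  |  3/2 ]
  [ 0    0    1   0  |   -1 ]
  [ 0    0    1  -2  |    2 ]
ρ2 → 2·ρ2
  [ 1  1/4  1/4   0  |  5/4 ]
  [ 0    1    1   0  |    3 ]
  [ 0    0    1   0  |   -1 ]
  [ 0    0    1  -2  |    2 ]
ρ4 → ρ4 − ρ3
  [ 1  1/4  1/4   0  |  5/4 ]
  [ 0    1    1   0  |    3 ]
  [ 0    0    1   0  |   -1 ]
  [ 0    0    0  -2  |    3 ]
ρ4 → -1/2·ρ4
  [ 1  1/4  1/4  0  |   5/4 ]
  [ 0    1    1  0  |     3 ]
  [ 0    0    1  0  |    -1 ]
  [ 0    0    0  1  |  -3/2 ]
ρ2 → ρ2 − ρ3
  [ 1  1/4  1/4  0  |   5/4 ]
  [ 0    1    0  0  |     4 ]
  [ 0    0    1  0  |    -1 ]
  [ 0    0    0  1  |  -3/2 ]
ρ1 → ρ1 − 1/4·ρ3
  [ 1  1/4  0  0  |   3/2 ]
  [ 0    1  0  0  |     4 ]
  [ 0    0  1  0  |    -1 ]
  [ 0    0  0  1  |  -3/2 ]
ρ1 → ρ1 − 1/4·ρ2
  [ 1  0  0  0  |   1/2 ]
  [ 0  1  0  0  |     4 ]
  [ 0  0  1  0  |    -1 ]
  [ 0  0  0  1  |  -3/2 ]
Reading off the last column: p = 1/2, q = 4, r = -1, s = -3/2.

(1/2, 4, -1, -3/2)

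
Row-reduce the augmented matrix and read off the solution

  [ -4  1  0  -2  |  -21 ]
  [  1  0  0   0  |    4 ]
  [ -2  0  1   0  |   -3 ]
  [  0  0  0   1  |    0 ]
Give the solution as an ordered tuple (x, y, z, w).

(4, -5, 5, 0)

r1 -> -1/4·r1
  [  1  -1/4  0  1/2  |  21/4 ]
  [  1     0  0    0  |     4 ]
  [ -2     0  1    0  |    -3 ]
  [  0     0  0    1  |     0 ]
r2 -> r2 − r1
  [  1  -1/4  0   1/2  |  21/4 ]
  [  0   1/4  0  -1/2  |  -5/4 ]
  [ -2     0  1     0  |    -3 ]
  [  0     0  0     1  |     0 ]
r3 -> r3 + 2·r1
  [ 1  -1/4  0   1/2  |  21/4 ]
  [ 0   1/4  0  -1/2  |  -5/4 ]
  [ 0  -1/2  1     1  |  15/2 ]
  [ 0     0  0     1  |     0 ]
r2 -> 4·r2
  [ 1  -1/4  0  1/2  |  21/4 ]
  [ 0     1  0   -2  |    -5 ]
  [ 0  -1/2  1    1  |  15/2 ]
  [ 0     0  0    1  |     0 ]
r3 -> r3 + 1/2·r2
  [ 1  -1/4  0  1/2  |  21/4 ]
  [ 0     1  0   -2  |    -5 ]
  [ 0     0  1    0  |     5 ]
  [ 0     0  0    1  |     0 ]
r2 -> r2 + 2·r4
  [ 1  -1/4  0  1/2  |  21/4 ]
  [ 0     1  0    0  |    -5 ]
  [ 0     0  1    0  |     5 ]
  [ 0     0  0    1  |     0 ]
r1 -> r1 − 1/2·r4
  [ 1  -1/4  0  0  |  21/4 ]
  [ 0     1  0  0  |    -5 ]
  [ 0     0  1  0  |     5 ]
  [ 0     0  0  1  |     0 ]
r1 -> r1 + 1/4·r2
  [ 1  0  0  0  |   4 ]
  [ 0  1  0  0  |  -5 ]
  [ 0  0  1  0  |   5 ]
  [ 0  0  0  1  |   0 ]
Reading off the last column: x = 4, y = -5, z = 5, w = 0.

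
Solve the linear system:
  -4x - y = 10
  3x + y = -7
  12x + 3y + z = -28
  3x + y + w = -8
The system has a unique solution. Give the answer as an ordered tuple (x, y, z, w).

(-3, 2, 2, -1)

Form the augmented matrix and row-reduce:
  [ -4  -1  0  0  |   10 ]
  [  3   1  0  0  |   -7 ]
  [ 12   3  1  0  |  -28 ]
  [  3   1  0  1  |   -8 ]
R1 → -1/4·R1
  [  1  1/4  0  0  |  -5/2 ]
  [  3    1  0  0  |    -7 ]
  [ 12    3  1  0  |   -28 ]
  [  3    1  0  1  |    -8 ]
R2 → R2 − 3·R1
  [  1  1/4  0  0  |  -5/2 ]
  [  0  1/4  0  0  |   1/2 ]
  [ 12    3  1  0  |   -28 ]
  [  3    1  0  1  |    -8 ]
R3 → R3 − 12·R1
  [ 1  1/4  0  0  |  -5/2 ]
  [ 0  1/4  0  0  |   1/2 ]
  [ 0    0  1  0  |     2 ]
  [ 3    1  0  1  |    -8 ]
R4 → R4 − 3·R1
  [ 1  1/4  0  0  |  -5/2 ]
  [ 0  1/4  0  0  |   1/2 ]
  [ 0    0  1  0  |     2 ]
  [ 0  1/4  0  1  |  -1/2 ]
R2 → 4·R2
  [ 1  1/4  0  0  |  -5/2 ]
  [ 0    1  0  0  |     2 ]
  [ 0    0  1  0  |     2 ]
  [ 0  1/4  0  1  |  -1/2 ]
R4 → R4 − 1/4·R2
  [ 1  1/4  0  0  |  -5/2 ]
  [ 0    1  0  0  |     2 ]
  [ 0    0  1  0  |     2 ]
  [ 0    0  0  1  |    -1 ]
R1 → R1 − 1/4·R2
  [ 1  0  0  0  |  -3 ]
  [ 0  1  0  0  |   2 ]
  [ 0  0  1  0  |   2 ]
  [ 0  0  0  1  |  -1 ]
Reading off the last column: x = -3, y = 2, z = 2, w = -1.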